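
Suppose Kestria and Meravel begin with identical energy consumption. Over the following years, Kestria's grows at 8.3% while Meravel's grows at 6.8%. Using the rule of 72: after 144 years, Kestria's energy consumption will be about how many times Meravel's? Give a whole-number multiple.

Kestria pulls ahead at 1.5 pp per year, so the ratio doubles every 72/1.5 ≈ 48.00 years.
In 144 years that's 3.00 doublings: 2^3.00 ≈ 8.

about 8 times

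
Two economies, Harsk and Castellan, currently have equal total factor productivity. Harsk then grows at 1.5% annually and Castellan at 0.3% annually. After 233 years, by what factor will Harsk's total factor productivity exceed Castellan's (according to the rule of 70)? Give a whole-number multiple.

roughly 16 times

Only the 1.2-point difference matters.
70/1.2 ≈ 58.33 years per doubling of the ratio; 233 years gives 3.99 doublings, so ≈ 16×.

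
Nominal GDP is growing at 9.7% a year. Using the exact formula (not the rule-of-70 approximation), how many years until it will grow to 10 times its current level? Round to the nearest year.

t = ln(10) / ln(1 + 0.097) = 2.3026 / 0.092579 ≈ 24.87.
≈ 25 years.

25 years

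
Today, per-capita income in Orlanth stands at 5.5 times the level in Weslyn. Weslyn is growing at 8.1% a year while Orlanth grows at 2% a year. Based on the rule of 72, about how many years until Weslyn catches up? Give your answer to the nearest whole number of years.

Weslyn gains on Orlanth at 8.1% − 2% = 6.1 points a year.
At that relative rate the gap halves every 72/6.1 ≈ 11.80 years.
A 5.5 times gap takes log₂(5.5) ≈ 2.46 halvings to close: 2.46 × 11.80 ≈ 29 years.

around 29 years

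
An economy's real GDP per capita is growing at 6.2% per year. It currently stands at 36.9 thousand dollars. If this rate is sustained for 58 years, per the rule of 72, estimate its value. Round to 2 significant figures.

It doubles every 72/6.2 ≈ 11.61 years, so 58 years is 5.00 doublings.
2^5.00 ≈ 32.00; 36.9 × 32.00 ≈ 1200 thousand dollars.

≈ 1200 thousand dollars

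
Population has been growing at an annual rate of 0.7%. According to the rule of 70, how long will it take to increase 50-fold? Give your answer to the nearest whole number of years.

Doubling time ≈ 70/0.7 = 100.00 years.
50× is log₂ 50 ≈ 5.64 doublings, so ≈ 5.64 × 100.00 = 564 years.

roughly 564 years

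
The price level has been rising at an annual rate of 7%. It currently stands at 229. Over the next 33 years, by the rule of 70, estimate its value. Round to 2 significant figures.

Doubling time ≈ 70/7 = 10.00 years.
33 years is 33/10.00 ≈ 3.30 doublings, a factor of 2^3.30 ≈ 9.85.
229 × 9.85 ≈ 2300.

2300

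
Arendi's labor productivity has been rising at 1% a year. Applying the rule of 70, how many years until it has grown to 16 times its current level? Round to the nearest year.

approximately 280 years

One doubling takes 70/1 = 70.00 years.
16× is 4 doublings, so 4 × 70.00 ≈ 280 years.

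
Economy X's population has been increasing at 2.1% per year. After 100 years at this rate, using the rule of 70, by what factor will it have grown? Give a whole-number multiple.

70/2.1 ≈ 33.33 years per doubling.
100 years fits 3 doublings: 2^3 = 8.

about 8 times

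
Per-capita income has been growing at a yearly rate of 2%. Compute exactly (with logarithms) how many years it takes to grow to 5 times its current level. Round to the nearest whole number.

81 years

t = ln(5) / ln(1 + 0.02) = 1.6094 / 0.019803 ≈ 81.27.
≈ 81 years.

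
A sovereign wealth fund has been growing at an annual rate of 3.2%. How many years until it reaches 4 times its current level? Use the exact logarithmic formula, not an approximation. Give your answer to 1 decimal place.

44.0 years

t = ln(4) / ln(1 + 0.032) = 1.3863 / 0.031499 ≈ 44.01.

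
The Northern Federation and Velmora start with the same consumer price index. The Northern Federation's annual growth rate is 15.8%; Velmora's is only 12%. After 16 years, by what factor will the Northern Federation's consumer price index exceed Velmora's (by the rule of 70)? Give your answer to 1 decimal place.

Rate gap = 15.8% − 12% = 3.8 points.
The ratio doubles every 70/3.8 ≈ 18.42 years.
16/18.42 ≈ 0.87 doublings → ratio ≈ 2^0.87 ≈ 1.8.

1.8 times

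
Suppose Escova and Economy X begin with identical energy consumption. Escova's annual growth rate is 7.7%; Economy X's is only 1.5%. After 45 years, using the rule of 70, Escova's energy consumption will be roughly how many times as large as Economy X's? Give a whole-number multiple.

Rate gap = 7.7% − 1.5% = 6.2 points.
The ratio doubles every 70/6.2 ≈ 11.29 years.
45/11.29 ≈ 3.99 doublings → ratio ≈ 2^3.99 ≈ 16.

around 16 times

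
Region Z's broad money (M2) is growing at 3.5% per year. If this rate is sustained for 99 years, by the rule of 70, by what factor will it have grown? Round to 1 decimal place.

Doubles every ≈ 20.00 years (70/3.5).
99 years is 4.95 doublings; 2^4.95 ≈ 30.9×.

30.9 times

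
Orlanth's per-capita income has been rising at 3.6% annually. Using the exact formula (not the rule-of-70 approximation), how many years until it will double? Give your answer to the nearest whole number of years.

t = ln(2) / ln(1 + 0.036) = 0.6931 / 0.035367 ≈ 19.60.
≈ 20 years.

20 years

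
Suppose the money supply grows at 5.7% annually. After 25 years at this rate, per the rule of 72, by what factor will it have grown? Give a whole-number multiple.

≈ 4 times

At 5.7% one doubling takes ≈ 12.63 years; 25 years is 2 of them, so ×4.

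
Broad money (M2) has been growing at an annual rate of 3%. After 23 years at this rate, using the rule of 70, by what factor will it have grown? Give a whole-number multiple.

≈ 2 times

70/3 ≈ 23.33 years per doubling.
23 years fits 1 doubling: 2^1 = 2.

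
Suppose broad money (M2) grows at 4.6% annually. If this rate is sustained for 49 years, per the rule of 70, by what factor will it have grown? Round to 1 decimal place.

about 9.3 times

Doubles every ≈ 15.22 years (70/4.6).
49 years is 3.22 doublings; 2^3.22 ≈ 9.3×.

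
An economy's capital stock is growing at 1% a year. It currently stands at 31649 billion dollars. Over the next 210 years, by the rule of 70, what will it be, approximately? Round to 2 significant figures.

≈ 250000 billion dollars

It doubles every 70/1 ≈ 70.00 years, so 210 years is 3.00 doublings.
2^3.00 ≈ 8.00; 31649 × 8.00 ≈ 250000 billion dollars.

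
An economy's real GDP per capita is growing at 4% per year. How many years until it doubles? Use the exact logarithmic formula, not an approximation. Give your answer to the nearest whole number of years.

18 years

t = ln(2) / ln(1 + 0.04) = 0.6931 / 0.039221 ≈ 17.67.
≈ 18 years.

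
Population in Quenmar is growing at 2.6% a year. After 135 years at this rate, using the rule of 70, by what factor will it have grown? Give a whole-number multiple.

At 2.6% one doubling takes ≈ 26.92 years; 135 years is 5 of them, so ×32.

≈ 32 times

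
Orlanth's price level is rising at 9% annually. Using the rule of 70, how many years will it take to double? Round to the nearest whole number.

approximately 8 years

At 9%, doubling takes about 70/9 = 7.78 years.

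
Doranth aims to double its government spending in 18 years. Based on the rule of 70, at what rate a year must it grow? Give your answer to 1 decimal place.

70 / 18 ≈ 3.89, so about 3.9% a year.

3.9% a year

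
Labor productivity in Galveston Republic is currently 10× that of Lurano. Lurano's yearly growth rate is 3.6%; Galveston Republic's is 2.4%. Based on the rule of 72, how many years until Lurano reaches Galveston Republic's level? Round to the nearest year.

approximately 199 years

What matters is the difference: 1.2 pp.
Rule of 72 on the gap: the ratio halves every 72/1.2 ≈ 60.00 years.
A 10× gap takes log₂(10) ≈ 3.32 halvings to close: 3.32 × 60.00 ≈ 199 years.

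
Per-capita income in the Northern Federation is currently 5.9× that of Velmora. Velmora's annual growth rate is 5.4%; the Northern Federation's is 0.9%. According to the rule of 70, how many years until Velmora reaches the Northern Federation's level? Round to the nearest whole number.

40 years

What matters is the difference: 4.5 pp.
Rule of 70 on the gap: the ratio halves every 70/4.5 ≈ 15.56 years.
A 5.9× gap takes log₂(5.9) ≈ 2.56 halvings to close: 2.56 × 15.56 ≈ 40 years.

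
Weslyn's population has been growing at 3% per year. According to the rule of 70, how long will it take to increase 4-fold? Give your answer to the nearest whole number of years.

approximately 47 years

At 3% it doubles every 70/3 ≈ 23.33 years.
Getting to 4× needs 2 doublings: 2 × 23.33 ≈ 47 years.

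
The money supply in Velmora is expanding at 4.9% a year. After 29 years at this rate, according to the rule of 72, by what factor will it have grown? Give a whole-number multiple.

roughly 4 times

72/4.9 ≈ 14.69 years per doubling.
29 years fits 2 doublings: 2^2 = 4.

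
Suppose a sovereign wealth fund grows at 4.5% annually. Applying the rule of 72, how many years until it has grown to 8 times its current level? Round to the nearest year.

48 years

At 4.5% it doubles every 72/4.5 ≈ 16.00 years.
8 = 2^3, so 3 doublings → 48 years.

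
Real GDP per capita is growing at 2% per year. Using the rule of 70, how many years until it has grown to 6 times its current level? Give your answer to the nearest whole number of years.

approximately 90 years

Doubling time ≈ 70/2 = 35.00 years.
6× is log₂ 6 ≈ 2.58 doublings, so ≈ 2.58 × 35.00 = 90 years.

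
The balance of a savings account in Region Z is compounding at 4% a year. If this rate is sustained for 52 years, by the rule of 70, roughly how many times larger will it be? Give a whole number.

Doubling time ≈ 70/4 = 17.50 years.
52/17.50 ≈ 3 doublings, so about 2^3 = 8×.

about 8 times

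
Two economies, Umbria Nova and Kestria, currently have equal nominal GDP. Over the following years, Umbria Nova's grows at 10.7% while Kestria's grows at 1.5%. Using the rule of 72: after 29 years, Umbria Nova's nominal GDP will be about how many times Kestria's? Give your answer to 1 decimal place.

Only the 9.2-point difference matters.
72/9.2 ≈ 7.83 years per doubling of the ratio; 29 years gives 3.70 doublings, so ≈ 13.0×.

≈ 13.0 times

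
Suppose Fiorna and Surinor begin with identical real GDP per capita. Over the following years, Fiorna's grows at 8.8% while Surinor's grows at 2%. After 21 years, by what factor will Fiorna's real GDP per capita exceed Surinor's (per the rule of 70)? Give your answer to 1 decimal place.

Rate gap = 8.8% − 2% = 6.8 points.
The ratio doubles every 70/6.8 ≈ 10.29 years.
21/10.29 ≈ 2.04 doublings → ratio ≈ 2^2.04 ≈ 4.1.

roughly 4.1 times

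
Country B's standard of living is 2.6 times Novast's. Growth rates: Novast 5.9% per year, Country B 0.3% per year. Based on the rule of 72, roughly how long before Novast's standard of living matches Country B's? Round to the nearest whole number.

What matters is the difference: 5.6 pp.
Rule of 72 on the gap: the ratio halves every 72/5.6 ≈ 12.86 years.
A 2.6 times gap takes log₂(2.6) ≈ 1.38 halvings to close: 1.38 × 12.86 ≈ 18 years.

roughly 18 years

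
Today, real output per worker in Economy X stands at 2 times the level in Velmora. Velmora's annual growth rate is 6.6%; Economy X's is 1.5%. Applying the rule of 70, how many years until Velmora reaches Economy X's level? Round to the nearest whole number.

roughly 14 years

The growth-rate gap is 6.6% − 1.5% = 5.1 percentage points.
So the ratio between them halves every 70/5.1 ≈ 13.73 years.
A 2 times gap closes after 1 halving: 1 × 13.73 ≈ 14 years.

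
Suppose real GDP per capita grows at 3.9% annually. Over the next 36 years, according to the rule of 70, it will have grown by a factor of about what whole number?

around 4 times

At 3.9% one doubling takes ≈ 17.95 years; 36 years is 2 of them, so ×4.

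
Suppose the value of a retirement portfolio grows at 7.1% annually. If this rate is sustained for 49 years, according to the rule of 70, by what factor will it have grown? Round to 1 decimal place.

Doubling time ≈ 70/7.1 = 9.86 years.
49 years / 9.86 ≈ 4.97 doublings → factor 2^4.97 ≈ 31.3.

approximately 31.3 times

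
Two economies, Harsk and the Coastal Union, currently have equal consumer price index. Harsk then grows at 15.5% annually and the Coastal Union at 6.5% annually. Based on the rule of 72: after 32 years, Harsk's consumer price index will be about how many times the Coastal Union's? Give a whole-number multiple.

roughly 16 times

Rate gap = 15.5% − 6.5% = 9 points.
The ratio doubles every 72/9 ≈ 8.00 years.
32/8.00 ≈ 4.00 doublings → ratio ≈ 2^4.00 ≈ 16.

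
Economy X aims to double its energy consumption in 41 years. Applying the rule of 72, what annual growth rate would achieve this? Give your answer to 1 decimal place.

72 / 41 ≈ 1.76, so about 1.8% annually.

roughly 1.8% annually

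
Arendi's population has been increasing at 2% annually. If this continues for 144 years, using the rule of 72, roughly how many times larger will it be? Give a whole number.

At 2% one doubling takes ≈ 36.00 years; 144 years is 4 of them, so ×16.

approximately 16 times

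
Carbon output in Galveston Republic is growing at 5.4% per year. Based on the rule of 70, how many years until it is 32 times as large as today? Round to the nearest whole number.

At 5.4% it doubles every 70/5.4 ≈ 12.96 years.
32 = 2^5, so 5 doublings → 65 years.

about 65 years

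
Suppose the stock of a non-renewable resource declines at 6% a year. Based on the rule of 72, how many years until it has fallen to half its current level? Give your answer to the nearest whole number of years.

Halving time ≈ 72 / 6 = 12.00 → 12 years.

≈ 12 years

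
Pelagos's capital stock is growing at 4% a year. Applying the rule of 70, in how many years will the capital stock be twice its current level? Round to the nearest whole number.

18 years

70/4 ≈ 17.50, so it doubles roughly every 18 years.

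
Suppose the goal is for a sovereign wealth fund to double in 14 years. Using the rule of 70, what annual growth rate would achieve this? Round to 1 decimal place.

70 / 14 ≈ 5.00, so about 5.0% annually.

about 5.0%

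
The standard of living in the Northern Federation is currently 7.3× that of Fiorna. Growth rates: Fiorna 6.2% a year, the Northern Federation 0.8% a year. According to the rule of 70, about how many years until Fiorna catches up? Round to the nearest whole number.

The growth-rate gap is 6.2% − 0.8% = 5.4 percentage points.
So the ratio between them halves every 70/5.4 ≈ 12.96 years.
A 7.3× gap takes log₂(7.3) ≈ 2.87 halvings to close: 2.87 × 12.96 ≈ 37 years.

≈ 37 years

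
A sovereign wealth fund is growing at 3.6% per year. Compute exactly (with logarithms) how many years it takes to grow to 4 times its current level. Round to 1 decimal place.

t = ln(4) / ln(1 + 0.036) = 1.3863 / 0.035367 ≈ 39.20.

39.2 years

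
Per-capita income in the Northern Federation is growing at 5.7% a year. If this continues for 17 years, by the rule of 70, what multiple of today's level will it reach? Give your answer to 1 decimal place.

around 2.6 times

Doubles every ≈ 12.28 years (70/5.7).
17 years is 1.38 doublings; 2^1.38 ≈ 2.6×.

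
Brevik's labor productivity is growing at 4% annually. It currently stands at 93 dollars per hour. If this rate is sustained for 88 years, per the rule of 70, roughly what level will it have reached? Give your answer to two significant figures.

It doubles every 70/4 ≈ 17.50 years, so 88 years is 5.03 doublings.
2^5.03 ≈ 32.67; 93 × 32.67 ≈ 3000 dollars per hour.

3000 dollars per hour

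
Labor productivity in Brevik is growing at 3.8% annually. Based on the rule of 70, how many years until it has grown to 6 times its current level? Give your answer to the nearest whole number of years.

48 years

At 3.8% it doubles every 70/3.8 ≈ 18.42 years.
Reaching 6× takes log₂(6) ≈ 2.58 doublings.
2.58 × 18.42 ≈ 48 years.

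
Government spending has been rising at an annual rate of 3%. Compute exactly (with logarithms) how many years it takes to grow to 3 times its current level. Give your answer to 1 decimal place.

t = ln(3) / ln(1 + 0.03) = 1.0986 / 0.029559 ≈ 37.17.

37.2 years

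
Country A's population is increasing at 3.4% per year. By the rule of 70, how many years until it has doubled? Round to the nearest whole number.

At 3.4%, doubling takes about 70/3.4 = 20.59 years.

21 years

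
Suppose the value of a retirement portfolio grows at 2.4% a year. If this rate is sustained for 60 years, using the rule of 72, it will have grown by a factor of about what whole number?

4 times

At 2.4% one doubling takes ≈ 30.00 years; 60 years is 2 of them, so ×4.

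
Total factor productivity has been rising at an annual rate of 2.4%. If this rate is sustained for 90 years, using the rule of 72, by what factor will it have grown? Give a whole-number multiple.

8 times

72/2.4 ≈ 30.00 years per doubling.
90 years fits 3 doublings: 2^3 = 8.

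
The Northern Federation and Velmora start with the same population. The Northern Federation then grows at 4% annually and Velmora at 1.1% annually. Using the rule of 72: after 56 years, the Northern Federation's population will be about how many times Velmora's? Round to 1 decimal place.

Rate gap = 4% − 1.1% = 2.9 points.
The ratio doubles every 72/2.9 ≈ 24.83 years.
56/24.83 ≈ 2.26 doublings → ratio ≈ 2^2.26 ≈ 4.8.

around 4.8 times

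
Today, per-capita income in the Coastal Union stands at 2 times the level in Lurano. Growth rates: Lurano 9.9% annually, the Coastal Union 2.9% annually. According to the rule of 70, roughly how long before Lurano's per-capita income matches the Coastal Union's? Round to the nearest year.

about 10 years

The growth-rate gap is 9.9% − 2.9% = 7 percentage points.
So the ratio between them halves every 70/7 ≈ 10.00 years.
A 2 times gap closes after 1 halving: 1 × 10.00 ≈ 10 years.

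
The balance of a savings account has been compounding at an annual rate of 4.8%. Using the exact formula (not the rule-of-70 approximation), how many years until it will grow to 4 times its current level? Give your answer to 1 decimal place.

t = ln(4) / ln(1 + 0.048) = 1.3863 / 0.046884 ≈ 29.57.

29.6 years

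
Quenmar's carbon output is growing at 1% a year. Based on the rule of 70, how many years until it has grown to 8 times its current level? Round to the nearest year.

≈ 210 years

Doubling time ≈ 70/1 = 70.00 years.
8 = 2^3, so 3 doublings → 210 years.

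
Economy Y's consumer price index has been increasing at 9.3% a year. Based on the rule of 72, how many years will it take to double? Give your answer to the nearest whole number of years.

72/9.3 ≈ 7.74, so it doubles roughly every 8 years.

around 8 years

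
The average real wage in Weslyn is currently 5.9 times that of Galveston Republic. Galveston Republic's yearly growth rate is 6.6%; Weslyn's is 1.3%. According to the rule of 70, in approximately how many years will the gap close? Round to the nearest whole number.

around 34 years

Galveston Republic gains on Weslyn at 6.6% − 1.3% = 5.3 points a year.
At that relative rate the gap halves every 70/5.3 ≈ 13.21 years.
A 5.9 times gap takes log₂(5.9) ≈ 2.56 halvings to close: 2.56 × 13.21 ≈ 34 years.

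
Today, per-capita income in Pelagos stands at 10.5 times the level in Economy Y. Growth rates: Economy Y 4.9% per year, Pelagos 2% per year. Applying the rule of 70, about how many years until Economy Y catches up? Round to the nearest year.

≈ 82 years

The growth-rate gap is 4.9% − 2% = 2.9 percentage points.
So the ratio between them halves every 70/2.9 ≈ 24.14 years.
A 10.5 times gap takes log₂(10.5) ≈ 3.39 halvings to close: 3.39 × 24.14 ≈ 82 years.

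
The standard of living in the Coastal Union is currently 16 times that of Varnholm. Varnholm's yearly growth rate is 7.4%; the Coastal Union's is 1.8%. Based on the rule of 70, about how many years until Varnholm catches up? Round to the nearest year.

50 years

What matters is the difference: 5.6 pp.
Rule of 70 on the gap: the ratio halves every 70/5.6 ≈ 12.50 years.
A 16 times gap closes after 4 halvings: 4 × 12.50 ≈ 50 years.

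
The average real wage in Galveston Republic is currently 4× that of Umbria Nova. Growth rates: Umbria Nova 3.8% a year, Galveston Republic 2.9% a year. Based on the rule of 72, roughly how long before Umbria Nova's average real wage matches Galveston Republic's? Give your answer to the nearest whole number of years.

Umbria Nova gains on Galveston Republic at 3.8% − 2.9% = 0.9 points a year.
At that relative rate the gap halves every 72/0.9 ≈ 80.00 years.
A 4× gap closes after 2 halvings: 2 × 80.00 ≈ 160 years.

160 years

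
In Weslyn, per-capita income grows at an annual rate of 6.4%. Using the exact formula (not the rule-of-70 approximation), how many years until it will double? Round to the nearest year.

11 years

t = ln(2) / ln(1 + 0.064) = 0.6931 / 0.062035 ≈ 11.17.
≈ 11 years.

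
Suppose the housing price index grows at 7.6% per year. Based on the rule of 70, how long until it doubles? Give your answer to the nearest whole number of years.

9 years

At 7.6%, doubling takes about 70/7.6 = 9.21 years.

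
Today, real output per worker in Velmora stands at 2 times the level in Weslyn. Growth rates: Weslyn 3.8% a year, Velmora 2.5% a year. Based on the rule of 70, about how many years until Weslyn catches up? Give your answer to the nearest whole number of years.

≈ 54 years

Weslyn gains on Velmora at 3.8% − 2.5% = 1.3 points a year.
At that relative rate the gap halves every 70/1.3 ≈ 53.85 years.
A 2 times gap closes after 1 halving: 1 × 53.85 ≈ 54 years.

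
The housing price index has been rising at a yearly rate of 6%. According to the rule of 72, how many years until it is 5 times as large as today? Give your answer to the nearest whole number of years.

approximately 28 years

At 6% it doubles every 72/6 ≈ 12.00 years.
Reaching 5× takes log₂(5) ≈ 2.32 doublings.
2.32 × 12.00 ≈ 28 years.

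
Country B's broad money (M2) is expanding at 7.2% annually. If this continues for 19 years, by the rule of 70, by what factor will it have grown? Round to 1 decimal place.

Doubling time ≈ 70/7.2 = 9.72 years.
19 years / 9.72 ≈ 1.95 doublings → factor 2^1.95 ≈ 3.9.

approximately 3.9 times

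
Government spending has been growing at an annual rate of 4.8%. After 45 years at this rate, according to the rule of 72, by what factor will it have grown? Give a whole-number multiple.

At 4.8% one doubling takes ≈ 15.00 years; 45 years is 3 of them, so ×8.

around 8 times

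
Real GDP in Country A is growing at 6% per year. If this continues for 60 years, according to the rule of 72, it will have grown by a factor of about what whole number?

Doubling time ≈ 72/6 = 12.00 years.
60/12.00 ≈ 5 doublings, so about 2^5 = 32×.

32 times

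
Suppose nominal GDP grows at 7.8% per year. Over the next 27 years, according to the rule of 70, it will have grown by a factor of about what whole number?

70/7.8 ≈ 8.97 years per doubling.
27 years fits 3 doublings: 2^3 = 8.

around 8 times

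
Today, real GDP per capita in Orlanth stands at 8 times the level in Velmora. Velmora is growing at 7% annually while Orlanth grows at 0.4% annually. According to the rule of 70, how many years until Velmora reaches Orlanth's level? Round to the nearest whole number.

The growth-rate gap is 7% − 0.4% = 6.6 percentage points.
So the ratio between them halves every 70/6.6 ≈ 10.61 years.
An 8 times gap closes after 3 halvings: 3 × 10.61 ≈ 32 years.

roughly 32 years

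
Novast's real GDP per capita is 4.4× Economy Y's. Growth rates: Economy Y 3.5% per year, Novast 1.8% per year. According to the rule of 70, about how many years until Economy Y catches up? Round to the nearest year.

around 88 years

Economy Y gains on Novast at 3.5% − 1.8% = 1.7 points a year.
At that relative rate the gap halves every 70/1.7 ≈ 41.18 years.
A 4.4× gap takes log₂(4.4) ≈ 2.14 halvings to close: 2.14 × 41.18 ≈ 88 years.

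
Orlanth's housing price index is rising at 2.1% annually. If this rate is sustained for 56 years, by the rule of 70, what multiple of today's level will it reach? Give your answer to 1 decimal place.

Doubling time ≈ 70/2.1 = 33.33 years.
56 years / 33.33 ≈ 1.68 doublings → factor 2^1.68 ≈ 3.2.

around 3.2 times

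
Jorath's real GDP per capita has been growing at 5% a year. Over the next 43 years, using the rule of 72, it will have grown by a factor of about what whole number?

≈ 8 times

At 5% one doubling takes ≈ 14.40 years; 43 years is 3 of them, so ×8.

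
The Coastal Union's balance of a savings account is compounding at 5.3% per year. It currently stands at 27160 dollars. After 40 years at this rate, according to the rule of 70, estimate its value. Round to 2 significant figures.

approximately 220000 dollars

Doubling time ≈ 70/5.3 = 13.21 years.
40 years is 40/13.21 ≈ 3.03 doublings, a factor of 2^3.03 ≈ 8.17.
27160 × 8.17 ≈ 220000 dollars.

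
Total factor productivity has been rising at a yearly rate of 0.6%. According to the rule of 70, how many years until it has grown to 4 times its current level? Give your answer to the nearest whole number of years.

about 233 years

One doubling takes 70/0.6 = 116.67 years.
4 = 2^2, so 2 doublings → 233 years.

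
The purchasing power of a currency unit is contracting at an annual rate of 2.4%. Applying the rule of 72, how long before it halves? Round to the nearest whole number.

≈ 30 years

Falling at 2.4%, it halves about every 72/2.4 = 30.00 years.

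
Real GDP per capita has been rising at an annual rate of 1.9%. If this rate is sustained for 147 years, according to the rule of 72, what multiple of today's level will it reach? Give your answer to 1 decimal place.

Doubling time ≈ 72/1.9 = 37.89 years.
147 years / 37.89 ≈ 3.88 doublings → factor 2^3.88 ≈ 14.7.

approximately 14.7 times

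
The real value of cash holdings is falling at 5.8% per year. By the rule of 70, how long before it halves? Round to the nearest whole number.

approximately 12 years

The rule works in reverse for decay: 70/5.8 ≈ 12.07 years to halve.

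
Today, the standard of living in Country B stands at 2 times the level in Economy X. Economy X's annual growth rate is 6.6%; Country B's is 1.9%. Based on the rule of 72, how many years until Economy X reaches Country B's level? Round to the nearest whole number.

approximately 15 years

What matters is the difference: 4.7 pp.
Rule of 72 on the gap: the ratio halves every 72/4.7 ≈ 15.32 years.
A 2 times gap closes after 1 halving: 1 × 15.32 ≈ 15 years.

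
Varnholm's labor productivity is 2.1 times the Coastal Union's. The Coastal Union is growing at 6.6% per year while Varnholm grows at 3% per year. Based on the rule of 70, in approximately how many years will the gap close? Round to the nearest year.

about 21 years

the Coastal Union gains on Varnholm at 6.6% − 3% = 3.6 points a year.
At that relative rate the gap halves every 70/3.6 ≈ 19.44 years.
A 2.1 times gap takes log₂(2.1) ≈ 1.07 halvings to close: 1.07 × 19.44 ≈ 21 years.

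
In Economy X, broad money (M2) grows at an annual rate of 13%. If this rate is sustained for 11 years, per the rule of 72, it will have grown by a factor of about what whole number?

Doubling time ≈ 72/13 = 5.54 years.
11/5.54 ≈ 2 doublings, so about 2^2 = 4×.

about 4 times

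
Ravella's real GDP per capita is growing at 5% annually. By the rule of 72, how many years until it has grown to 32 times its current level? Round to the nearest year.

72 years

At 5% it doubles every 72/5 ≈ 14.40 years.
32× is 5 doublings, so 5 × 14.40 ≈ 72 years.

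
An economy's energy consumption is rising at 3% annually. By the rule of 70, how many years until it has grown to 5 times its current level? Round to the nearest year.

54 years

Doubling time ≈ 70/3 = 23.33 years.
5× is log₂ 5 ≈ 2.32 doublings, so ≈ 2.32 × 23.33 = 54 years.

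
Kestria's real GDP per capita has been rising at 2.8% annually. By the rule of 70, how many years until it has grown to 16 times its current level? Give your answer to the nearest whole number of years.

approximately 100 years

Doubling time ≈ 70/2.8 = 25.00 years.
Getting to 16× needs 4 doublings: 4 × 25.00 ≈ 100 years.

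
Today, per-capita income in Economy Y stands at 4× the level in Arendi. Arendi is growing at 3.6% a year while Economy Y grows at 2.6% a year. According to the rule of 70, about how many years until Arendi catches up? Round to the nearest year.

What matters is the difference: 1 pp.
Rule of 70 on the gap: the ratio halves every 70/1 ≈ 70.00 years.
A 4× gap closes after 2 halvings: 2 × 70.00 ≈ 140 years.

around 140 years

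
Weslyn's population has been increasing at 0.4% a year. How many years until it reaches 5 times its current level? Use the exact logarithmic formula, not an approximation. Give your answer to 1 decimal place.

403.2 years

t = ln(5) / ln(1 + 0.004) = 1.6094 / 0.003992 ≈ 403.16.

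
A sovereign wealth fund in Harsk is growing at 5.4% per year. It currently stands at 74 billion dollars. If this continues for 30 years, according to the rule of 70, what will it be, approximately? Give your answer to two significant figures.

around 370 billion dollars

Doubling time ≈ 70/5.4 = 12.96 years.
30 years is 30/12.96 ≈ 2.31 doublings, a factor of 2^2.31 ≈ 4.96.
74 × 4.96 ≈ 370 billion dollars.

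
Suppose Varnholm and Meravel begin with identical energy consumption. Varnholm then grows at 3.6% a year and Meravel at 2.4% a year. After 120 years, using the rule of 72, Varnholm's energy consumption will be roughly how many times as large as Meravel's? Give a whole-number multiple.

Varnholm pulls ahead at 1.2 pp per year, so the ratio doubles every 72/1.2 ≈ 60.00 years.
In 120 years that's 2.00 doublings: 2^2.00 ≈ 4.

around 4 times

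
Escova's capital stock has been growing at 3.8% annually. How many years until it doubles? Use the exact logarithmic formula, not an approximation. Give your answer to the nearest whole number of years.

19 years

t = ln(2) / ln(1 + 0.038) = 0.6931 / 0.037296 ≈ 18.58.
≈ 19 years.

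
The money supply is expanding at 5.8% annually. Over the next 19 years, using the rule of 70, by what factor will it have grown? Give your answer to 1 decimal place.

around 3.0 times

Doubles every ≈ 12.07 years (70/5.8).
19 years is 1.57 doublings; 2^1.57 ≈ 3.0×.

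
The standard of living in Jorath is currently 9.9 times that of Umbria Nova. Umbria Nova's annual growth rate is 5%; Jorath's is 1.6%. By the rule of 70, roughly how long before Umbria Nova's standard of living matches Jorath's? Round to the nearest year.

The growth-rate gap is 5% − 1.6% = 3.4 percentage points.
So the ratio between them halves every 70/3.4 ≈ 20.59 years.
A 9.9 times gap takes log₂(9.9) ≈ 3.31 halvings to close: 3.31 × 20.59 ≈ 68 years.

68 years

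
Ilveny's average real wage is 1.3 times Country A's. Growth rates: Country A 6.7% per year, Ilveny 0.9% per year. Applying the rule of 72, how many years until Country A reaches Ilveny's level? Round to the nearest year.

approximately 5 years

What matters is the difference: 5.8 pp.
Rule of 72 on the gap: the ratio halves every 72/5.8 ≈ 12.41 years.
A 1.3 times gap takes log₂(1.3) ≈ 0.38 halvings to close: 0.38 × 12.41 ≈ 5 years.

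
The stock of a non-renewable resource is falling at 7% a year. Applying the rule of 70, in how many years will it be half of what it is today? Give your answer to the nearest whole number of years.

about 10 years

The rule works in reverse for decay: 70/7 ≈ 10.00 years to halve.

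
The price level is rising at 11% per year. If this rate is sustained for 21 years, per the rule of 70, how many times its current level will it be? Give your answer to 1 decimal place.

Doubling time ≈ 70/11 = 6.36 years.
21 years / 6.36 ≈ 3.30 doublings → factor 2^3.30 ≈ 9.8.

about 9.8 times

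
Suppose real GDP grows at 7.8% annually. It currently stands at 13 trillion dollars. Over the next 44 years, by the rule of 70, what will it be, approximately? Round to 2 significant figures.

around 390 trillion dollars

It doubles every 70/7.8 ≈ 8.97 years, so 44 years is 4.91 doublings.
2^4.91 ≈ 30.06; 13 × 30.06 ≈ 390 trillion dollars.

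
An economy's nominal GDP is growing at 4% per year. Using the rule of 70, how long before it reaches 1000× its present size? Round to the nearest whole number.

roughly 174 years

Doubling time ≈ 70/4 = 17.50 years.
1000× is log₂ 1000 ≈ 9.97 doublings, so ≈ 9.97 × 17.50 = 174 years.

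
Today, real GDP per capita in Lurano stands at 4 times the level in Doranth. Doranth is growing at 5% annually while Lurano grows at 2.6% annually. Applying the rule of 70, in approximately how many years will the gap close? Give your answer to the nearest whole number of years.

roughly 58 years

What matters is the difference: 2.4 pp.
Rule of 70 on the gap: the ratio halves every 70/2.4 ≈ 29.17 years.
A 4 times gap closes after 2 halvings: 2 × 29.17 ≈ 58 years.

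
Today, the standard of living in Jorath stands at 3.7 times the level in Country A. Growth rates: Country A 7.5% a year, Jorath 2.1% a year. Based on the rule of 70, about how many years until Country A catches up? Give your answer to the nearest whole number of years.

around 24 years

What matters is the difference: 5.4 pp.
Rule of 70 on the gap: the ratio halves every 70/5.4 ≈ 12.96 years.
A 3.7 times gap takes log₂(3.7) ≈ 1.89 halvings to close: 1.89 × 12.96 ≈ 24 years.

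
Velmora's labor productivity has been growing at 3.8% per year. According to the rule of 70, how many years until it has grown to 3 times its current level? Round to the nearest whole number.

Doubling time ≈ 70/3.8 = 18.42 years.
3× is log₂ 3 ≈ 1.58 doublings, so ≈ 1.58 × 18.42 = 29 years.

around 29 years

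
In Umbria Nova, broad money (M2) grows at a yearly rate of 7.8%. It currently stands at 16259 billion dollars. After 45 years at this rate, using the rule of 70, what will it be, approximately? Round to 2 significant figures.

530000 billion dollars

Doubling time ≈ 70/7.8 = 8.97 years.
45 years is 45/8.97 ≈ 5.02 doublings, a factor of 2^5.02 ≈ 32.45.
16259 × 32.45 ≈ 530000 billion dollars.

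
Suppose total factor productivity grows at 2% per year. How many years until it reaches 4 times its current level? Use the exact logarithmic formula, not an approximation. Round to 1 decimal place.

t = ln(4) / ln(1 + 0.02) = 1.3863 / 0.019803 ≈ 70.00.

70.0 years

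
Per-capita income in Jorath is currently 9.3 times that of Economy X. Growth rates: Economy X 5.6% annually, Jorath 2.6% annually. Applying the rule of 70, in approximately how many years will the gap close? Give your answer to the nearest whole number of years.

The growth-rate gap is 5.6% − 2.6% = 3 percentage points.
So the ratio between them halves every 70/3 ≈ 23.33 years.
A 9.3 times gap takes log₂(9.3) ≈ 3.22 halvings to close: 3.22 × 23.33 ≈ 75 years.

approximately 75 years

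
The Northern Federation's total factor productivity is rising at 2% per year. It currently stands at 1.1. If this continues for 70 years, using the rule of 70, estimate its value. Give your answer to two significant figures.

It doubles every 70/2 ≈ 35.00 years, so 70 years is 2.00 doublings.
2^2.00 ≈ 4.00; 1.1 × 4.00 ≈ 4.4.

about 4.4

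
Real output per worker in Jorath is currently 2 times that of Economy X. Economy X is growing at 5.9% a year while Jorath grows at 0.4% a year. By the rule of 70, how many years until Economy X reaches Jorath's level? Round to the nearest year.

The growth-rate gap is 5.9% − 0.4% = 5.5 percentage points.
So the ratio between them halves every 70/5.5 ≈ 12.73 years.
A 2 times gap closes after 1 halving: 1 × 12.73 ≈ 13 years.

≈ 13 years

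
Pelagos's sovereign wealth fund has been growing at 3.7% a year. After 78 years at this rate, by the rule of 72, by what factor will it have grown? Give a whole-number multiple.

72/3.7 ≈ 19.46 years per doubling.
78 years fits 4 doublings: 2^4 = 16.

roughly 16 times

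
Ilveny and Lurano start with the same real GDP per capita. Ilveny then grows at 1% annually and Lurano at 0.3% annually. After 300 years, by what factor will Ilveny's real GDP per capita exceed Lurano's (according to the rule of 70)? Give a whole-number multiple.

Ilveny pulls ahead at 0.7 pp per year, so the ratio doubles every 70/0.7 ≈ 100.00 years.
In 300 years that's 3.00 doublings: 2^3.00 ≈ 8.

8 times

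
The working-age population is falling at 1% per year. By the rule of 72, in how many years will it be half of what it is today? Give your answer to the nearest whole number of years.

72 years

The rule works in reverse for decay: 72/1 ≈ 72.00 years to halve.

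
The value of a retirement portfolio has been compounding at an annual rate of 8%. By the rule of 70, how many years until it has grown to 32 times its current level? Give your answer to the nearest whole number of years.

≈ 44 years

One doubling takes 70/8 = 8.75 years.
Getting to 32× needs 5 doublings: 5 × 8.75 ≈ 44 years.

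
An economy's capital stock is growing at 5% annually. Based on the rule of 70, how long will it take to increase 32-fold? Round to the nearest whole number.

70 years

Doubling time ≈ 70/5 = 14.00 years.
Getting to 32× needs 5 doublings: 5 × 14.00 ≈ 70 years.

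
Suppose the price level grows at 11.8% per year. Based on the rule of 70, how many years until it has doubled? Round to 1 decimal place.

approximately 5.9 years

Doubling time ≈ 70 / 11.8 = 5.93 years.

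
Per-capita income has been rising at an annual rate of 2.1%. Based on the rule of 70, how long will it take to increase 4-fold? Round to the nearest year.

At 2.1% it doubles every 70/2.1 ≈ 33.33 years.
Getting to 4× needs 2 doublings: 2 × 33.33 ≈ 67 years.

≈ 67 years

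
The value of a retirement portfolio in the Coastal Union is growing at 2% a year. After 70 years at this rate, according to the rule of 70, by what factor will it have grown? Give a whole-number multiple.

roughly 4 times

70/2 ≈ 35.00 years per doubling.
70 years fits 2 doublings: 2^2 = 4.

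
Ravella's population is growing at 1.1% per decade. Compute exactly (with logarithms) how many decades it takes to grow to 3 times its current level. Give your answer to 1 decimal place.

100.4 decades

t = ln(3) / ln(1 + 0.011) = 1.0986 / 0.010940 ≈ 100.42.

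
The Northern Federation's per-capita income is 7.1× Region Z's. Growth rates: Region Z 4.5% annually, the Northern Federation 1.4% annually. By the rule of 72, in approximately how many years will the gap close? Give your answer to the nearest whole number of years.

What matters is the difference: 3.1 pp.
Rule of 72 on the gap: the ratio halves every 72/3.1 ≈ 23.23 years.
A 7.1× gap takes log₂(7.1) ≈ 2.83 halvings to close: 2.83 × 23.23 ≈ 66 years.

around 66 years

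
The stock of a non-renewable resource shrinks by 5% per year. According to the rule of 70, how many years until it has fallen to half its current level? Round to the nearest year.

Falling at 5%, it halves about every 70/5 = 14.00 years.

14 years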